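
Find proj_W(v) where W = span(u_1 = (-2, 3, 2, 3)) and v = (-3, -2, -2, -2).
proj_W(v) = (10/13, -15/13, -10/13, -15/13)

Set up U = [u_1 | ... | u_1] ∈ R^(4×1). The projector onto W = col(U) is P = U (U^T U)^(-1) U^T.
Compute U^T U =
  [26],
and U^T v = (-10).
Solve U^T U · c = U^T v for the coefficients: c = (-5/13). The projection is proj_W(v) = U c.
Check: (v - proj_W(v)) · u_1 = 0  (should be 0).
Result: proj_W(v) = (10/13, -15/13, -10/13, -15/13).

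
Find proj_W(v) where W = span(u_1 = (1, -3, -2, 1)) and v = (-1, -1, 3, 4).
proj_W(v) = (0, 0, 0, 0)

Set up U = [u_1 | ... | u_1] ∈ R^(4×1). The projector onto W = col(U) is P = U (U^T U)^(-1) U^T.
Compute U^T U =
  [15],
and U^T v = (0).
Solve U^T U · c = U^T v for the coefficients: c = (0). The projection is proj_W(v) = U c.
Check: (v - proj_W(v)) · u_1 = 0  (should be 0).
Result: proj_W(v) = (0, 0, 0, 0).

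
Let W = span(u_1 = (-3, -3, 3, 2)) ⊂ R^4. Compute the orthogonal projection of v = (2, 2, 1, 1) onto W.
proj_W(v) = (21/31, 21/31, -21/31, -14/31)

Set up U = [u_1 | ... | u_1] ∈ R^(4×1). The projector onto W = col(U) is P = U (U^T U)^(-1) U^T.
Compute U^T U =
  [31],
and U^T v = (-7).
Solve U^T U · c = U^T v for the coefficients: c = (-7/31). The projection is proj_W(v) = U c.
Check: (v - proj_W(v)) · u_1 = 0  (should be 0).
Result: proj_W(v) = (21/31, 21/31, -21/31, -14/31).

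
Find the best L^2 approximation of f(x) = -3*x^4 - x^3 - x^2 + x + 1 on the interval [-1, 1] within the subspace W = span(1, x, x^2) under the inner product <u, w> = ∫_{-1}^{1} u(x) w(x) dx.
g(x) = -25*x^2/7 + 2*x/5 + 44/35

The best approximation g ∈ W is the orthogonal projection of f onto W. Writing g = a_0 + a_1 x + a_2 x^2, the coefficients solve the normal equations G · a = b where
  G_{ij} = <φ_i, φ_j> and b_i = <f, φ_i>, with φ_0 = 1, φ_1 = x, φ_2 = x^2.
G =
  [2, 0, 2/3]
  [0, 2/3, 0]
  [2/3, 0, 2/5],
b = (2/15, 4/15, -62/105).
Solving gives a_0 = 44/35, a_1 = 2/5, a_2 = -25/7, so
  g(x) = -25*x^2/7 + 2*x/5 + 44/35.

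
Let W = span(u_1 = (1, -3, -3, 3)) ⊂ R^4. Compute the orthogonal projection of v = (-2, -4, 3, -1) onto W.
proj_W(v) = (-1/14, 3/14, 3/14, -3/14)

Set up U = [u_1 | ... | u_1] ∈ R^(4×1). The projector onto W = col(U) is P = U (U^T U)^(-1) U^T.
Compute U^T U =
  [28],
and U^T v = (-2).
Solve U^T U · c = U^T v for the coefficients: c = (-1/14). The projection is proj_W(v) = U c.
Check: (v - proj_W(v)) · u_1 = 0  (should be 0).
Result: proj_W(v) = (-1/14, 3/14, 3/14, -3/14).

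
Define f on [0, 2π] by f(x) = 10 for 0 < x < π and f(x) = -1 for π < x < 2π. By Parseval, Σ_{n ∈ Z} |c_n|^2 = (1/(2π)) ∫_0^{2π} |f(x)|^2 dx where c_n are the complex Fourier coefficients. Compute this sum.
Σ |c_n|^2 = 101/2

Parseval equates the L^2 energy of f (normalised by 1/(2π)) with the ℓ^2 sum of its Fourier coefficients: (1/(2π)) ∫_0^{2π} |f|^2 = Σ |c_n|^2.
Compute the left side: (1/(2π)) [∫_0^π 10^2 dx + ∫_π^{2π} (-1)^2 dx] = (1/(2π)) · (100π + 1π) = (100 + 1)/2 = 101/2.
So Σ_{n ∈ Z} |c_n|^2 = 101/2.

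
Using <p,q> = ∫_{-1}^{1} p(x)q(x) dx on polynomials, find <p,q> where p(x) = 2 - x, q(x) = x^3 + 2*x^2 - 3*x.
<p,q> = 64/15

Expand the product: p(x)·q(x) = -x^4 + 7*x^2 - 6*x.
∫_{-1}^{1} of each monomial x^k gives [2/(k+1) if k even, 0 if k odd]. Integrating term-by-term (or equivalently evaluating the antiderivative F(x) = -x^5/5 + 7*x^3/3 - 3*x^2 at the endpoints):
  F(1) − F(−1) = -13/15 − (-77/15) = 64/15.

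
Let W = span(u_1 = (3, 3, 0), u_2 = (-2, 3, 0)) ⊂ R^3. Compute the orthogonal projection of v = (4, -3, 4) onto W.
proj_W(v) = (4, -3, 0)

Set up U = [u_1 | ... | u_2] ∈ R^(3×2). The projector onto W = col(U) is P = U (U^T U)^(-1) U^T.
Compute U^T U =
  [18, 3]
  [3, 13],
and U^T v = (3, -17).
Solve U^T U · c = U^T v for the coefficients: c = (2/5, -7/5). The projection is proj_W(v) = U c.
Check: (v - proj_W(v)) · u_1 = 0  (should be 0).
Check: (v - proj_W(v)) · u_2 = 0  (should be 0).
Result: proj_W(v) = (4, -3, 0).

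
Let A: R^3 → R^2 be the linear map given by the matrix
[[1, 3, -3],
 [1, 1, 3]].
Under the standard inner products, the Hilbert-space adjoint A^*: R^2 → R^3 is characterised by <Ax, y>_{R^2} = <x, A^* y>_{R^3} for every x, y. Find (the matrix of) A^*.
A^* = A^T =
[[1, 1],
 [3, 1],
 [-3, 3]]

For real matrices with standard dot products, the defining identity <Ax, y> = <x, A^* y> gives (Ax)^T y = x^T (A^*) y, i.e. x^T A^T y = x^T (A^*) y. Since this holds for all x, y, we must have A^* = A^T. Therefore
A^* =
[[1, 1],
 [3, 1],
 [-3, 3]].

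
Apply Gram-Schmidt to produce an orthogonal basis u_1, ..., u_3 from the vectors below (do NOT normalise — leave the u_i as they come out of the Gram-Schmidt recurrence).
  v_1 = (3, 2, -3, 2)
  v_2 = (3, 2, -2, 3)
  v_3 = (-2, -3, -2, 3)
Orthogonal basis:
  u_1 = (3, 2, -3, 2)
  u_2 = (3/26, 1/13, 23/26, 14/13)
  u_3 = (-35/17, -155/51, -125/51, 125/51)

Apply the Gram-Schmidt recurrence
  u_1 = v_1
  u_i = v_i − Σ_{j<i} ((v_i · u_j) / (u_j · u_j)) · u_j.

Step by step this gives:
  u_1 = (3, 2, -3, 2)
  u_2 = (3/26, 1/13, 23/26, 14/13)
  u_3 = (-35/17, -155/51, -125/51, 125/51)

Orthogonality check:
  u_2 · u_1 = 0 (should be 0)
  u_3 · u_1 = 0 (should be 0)
  u_3 · u_2 = 0 (should be 0)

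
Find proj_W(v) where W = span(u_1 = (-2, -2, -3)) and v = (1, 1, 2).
proj_W(v) = (20/17, 20/17, 30/17)

Set up U = [u_1 | ... | u_1] ∈ R^(3×1). The projector onto W = col(U) is P = U (U^T U)^(-1) U^T.
Compute U^T U =
  [17],
and U^T v = (-10).
Solve U^T U · c = U^T v for the coefficients: c = (-10/17). The projection is proj_W(v) = U c.
Check: (v - proj_W(v)) · u_1 = 0  (should be 0).
Result: proj_W(v) = (20/17, 20/17, 30/17).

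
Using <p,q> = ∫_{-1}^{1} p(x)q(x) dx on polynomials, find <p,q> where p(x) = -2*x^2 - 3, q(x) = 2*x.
<p,q> = 0

Expand the product: p(x)·q(x) = -4*x^3 - 6*x.
∫_{-1}^{1} of each monomial x^k gives [2/(k+1) if k even, 0 if k odd]. Integrating term-by-term (or equivalently evaluating the antiderivative F(x) = -x^4 - 3*x^2 at the endpoints):
  F(1) − F(−1) = -4 − (-4) = 0.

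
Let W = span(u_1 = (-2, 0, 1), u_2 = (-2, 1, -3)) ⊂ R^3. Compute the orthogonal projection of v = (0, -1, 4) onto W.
proj_W(v) = (0, -1, 4)

Set up U = [u_1 | ... | u_2] ∈ R^(3×2). The projector onto W = col(U) is P = U (U^T U)^(-1) U^T.
Compute U^T U =
  [5, 1]
  [1, 14],
and U^T v = (4, -13).
Solve U^T U · c = U^T v for the coefficients: c = (1, -1). The projection is proj_W(v) = U c.
Check: (v - proj_W(v)) · u_1 = 0  (should be 0).
Check: (v - proj_W(v)) · u_2 = 0  (should be 0).
Result: proj_W(v) = (0, -1, 4).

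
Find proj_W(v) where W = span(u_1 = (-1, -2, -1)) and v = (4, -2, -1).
proj_W(v) = (-1/6, -1/3, -1/6)

Set up U = [u_1 | ... | u_1] ∈ R^(3×1). The projector onto W = col(U) is P = U (U^T U)^(-1) U^T.
Compute U^T U =
  [6],
and U^T v = (1).
Solve U^T U · c = U^T v for the coefficients: c = (1/6). The projection is proj_W(v) = U c.
Check: (v - proj_W(v)) · u_1 = 0  (should be 0).
Result: proj_W(v) = (-1/6, -1/3, -1/6).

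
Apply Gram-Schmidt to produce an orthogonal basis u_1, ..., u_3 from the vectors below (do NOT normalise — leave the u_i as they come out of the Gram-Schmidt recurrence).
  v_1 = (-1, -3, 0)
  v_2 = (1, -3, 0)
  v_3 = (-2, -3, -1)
Orthogonal basis:
  u_1 = (-1, -3, 0)
  u_2 = (9/5, -3/5, 0)
  u_3 = (0, 0, -1)

Apply the Gram-Schmidt recurrence
  u_1 = v_1
  u_i = v_i − Σ_{j<i} ((v_i · u_j) / (u_j · u_j)) · u_j.

Step by step this gives:
  u_1 = (-1, -3, 0)
  u_2 = (9/5, -3/5, 0)
  u_3 = (0, 0, -1)

Orthogonality check:
  u_2 · u_1 = 0 (should be 0)
  u_3 · u_1 = 0 (should be 0)
  u_3 · u_2 = 0 (should be 0)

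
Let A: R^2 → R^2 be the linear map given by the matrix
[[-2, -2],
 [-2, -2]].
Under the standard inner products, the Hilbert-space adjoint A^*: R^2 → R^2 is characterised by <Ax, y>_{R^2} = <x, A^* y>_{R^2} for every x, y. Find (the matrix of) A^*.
A^* = A^T =
[[-2, -2],
 [-2, -2]]

For real matrices with standard dot products, the defining identity <Ax, y> = <x, A^* y> gives (Ax)^T y = x^T (A^*) y, i.e. x^T A^T y = x^T (A^*) y. Since this holds for all x, y, we must have A^* = A^T. Therefore
A^* =
[[-2, -2],
 [-2, -2]].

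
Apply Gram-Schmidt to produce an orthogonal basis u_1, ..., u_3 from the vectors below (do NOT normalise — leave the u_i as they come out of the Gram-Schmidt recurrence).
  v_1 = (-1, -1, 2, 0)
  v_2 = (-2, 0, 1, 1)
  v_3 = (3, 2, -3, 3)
Orthogonal basis:
  u_1 = (-1, -1, 2, 0)
  u_2 = (-4/3, 2/3, -1/3, 1)
  u_3 = (17/10, -1/10, 4/5, 13/5)

Apply the Gram-Schmidt recurrence
  u_1 = v_1
  u_i = v_i − Σ_{j<i} ((v_i · u_j) / (u_j · u_j)) · u_j.

Step by step this gives:
  u_1 = (-1, -1, 2, 0)
  u_2 = (-4/3, 2/3, -1/3, 1)
  u_3 = (17/10, -1/10, 4/5, 13/5)

Orthogonality check:
  u_2 · u_1 = 0 (should be 0)
  u_3 · u_1 = 0 (should be 0)
  u_3 · u_2 = 0 (should be 0)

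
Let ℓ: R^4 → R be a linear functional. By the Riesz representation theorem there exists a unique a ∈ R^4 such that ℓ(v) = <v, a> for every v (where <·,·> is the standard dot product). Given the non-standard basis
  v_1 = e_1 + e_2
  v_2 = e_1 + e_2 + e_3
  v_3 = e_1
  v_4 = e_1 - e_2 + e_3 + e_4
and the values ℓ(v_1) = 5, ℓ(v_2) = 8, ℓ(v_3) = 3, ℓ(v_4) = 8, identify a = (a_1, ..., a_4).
a = (3, 2, 3, 4)

Write a = (a_1, ..., a_4) in the standard basis. For each basis vector v_i, ℓ(v_i) = <v_i, a> is a linear equation in the a_j's. Collect the n equations into a matrix system V a = ℓ, where row i of V is v_i (expressed in the standard basis). Since V is invertible (lower-triangular with 1s on the diagonal, up to permutation), solve by back-substitution:
  V =
[[1, 1, 0, 0],
 [1, 1, 1, 0],
 [1, 0, 0, 0],
 [1, -1, 1, 1]]
  V a = (5, 8, 3, 8)
Solving gives a = (3, 2, 3, 4).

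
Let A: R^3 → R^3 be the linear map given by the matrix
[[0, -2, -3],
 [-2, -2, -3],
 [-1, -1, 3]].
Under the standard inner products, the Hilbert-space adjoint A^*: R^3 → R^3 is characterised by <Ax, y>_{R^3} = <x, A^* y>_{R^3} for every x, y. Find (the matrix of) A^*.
A^* = A^T =
[[0, -2, -1],
 [-2, -2, -1],
 [-3, -3, 3]]

For real matrices with standard dot products, the defining identity <Ax, y> = <x, A^* y> gives (Ax)^T y = x^T (A^*) y, i.e. x^T A^T y = x^T (A^*) y. Since this holds for all x, y, we must have A^* = A^T. Therefore
A^* =
[[0, -2, -1],
 [-2, -2, -1],
 [-3, -3, 3]].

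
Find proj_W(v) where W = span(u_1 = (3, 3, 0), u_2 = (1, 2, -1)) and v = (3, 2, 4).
proj_W(v) = (4, 1, 3)

Set up U = [u_1 | ... | u_2] ∈ R^(3×2). The projector onto W = col(U) is P = U (U^T U)^(-1) U^T.
Compute U^T U =
  [18, 9]
  [9, 6],
and U^T v = (15, 3).
Solve U^T U · c = U^T v for the coefficients: c = (7/3, -3). The projection is proj_W(v) = U c.
Check: (v - proj_W(v)) · u_1 = 0  (should be 0).
Check: (v - proj_W(v)) · u_2 = 0  (should be 0).
Result: proj_W(v) = (4, 1, 3).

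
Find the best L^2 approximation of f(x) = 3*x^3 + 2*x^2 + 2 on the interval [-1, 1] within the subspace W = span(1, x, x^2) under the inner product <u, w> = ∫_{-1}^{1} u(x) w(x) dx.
g(x) = 2*x^2 + 9*x/5 + 2

The best approximation g ∈ W is the orthogonal projection of f onto W. Writing g = a_0 + a_1 x + a_2 x^2, the coefficients solve the normal equations G · a = b where
  G_{ij} = <φ_i, φ_j> and b_i = <f, φ_i>, with φ_0 = 1, φ_1 = x, φ_2 = x^2.
G =
  [2, 0, 2/3]
  [0, 2/3, 0]
  [2/3, 0, 2/5],
b = (16/3, 6/5, 32/15).
Solving gives a_0 = 2, a_1 = 9/5, a_2 = 2, so
  g(x) = 2*x^2 + 9*x/5 + 2.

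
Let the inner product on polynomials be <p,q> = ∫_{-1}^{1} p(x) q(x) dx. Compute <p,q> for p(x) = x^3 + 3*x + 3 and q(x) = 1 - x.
<p,q> = 18/5

Expand the product: p(x)·q(x) = -x^4 + x^3 - 3*x^2 + 3.
∫_{-1}^{1} of each monomial x^k gives [2/(k+1) if k even, 0 if k odd]. Integrating term-by-term (or equivalently evaluating the antiderivative F(x) = -x^5/5 + x^4/4 - x^3 + 3*x at the endpoints):
  F(1) − F(−1) = 41/20 − (-31/20) = 18/5.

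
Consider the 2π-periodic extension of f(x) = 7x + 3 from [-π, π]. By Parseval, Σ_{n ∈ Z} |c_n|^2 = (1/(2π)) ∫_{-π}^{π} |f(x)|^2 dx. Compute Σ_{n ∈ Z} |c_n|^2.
Σ |c_n|^2 = 49π^2/3 + 9

Expand and integrate term by term over [-π, π]:
  ∫ (7x)^2 dx = 49·(2π^3/3); ∫ 2·7·(3)·x dx = 0 (odd integrand); ∫ 3^2 dx = 9·2π.
So (1/(2π)) ∫_{-π}^{π} (7x + 3)^2 dx = 49π^2/3 + 9 = 49π^2/3 + 9.
Parseval ⇒ Σ |c_n|^2 = 49π^2/3 + 9.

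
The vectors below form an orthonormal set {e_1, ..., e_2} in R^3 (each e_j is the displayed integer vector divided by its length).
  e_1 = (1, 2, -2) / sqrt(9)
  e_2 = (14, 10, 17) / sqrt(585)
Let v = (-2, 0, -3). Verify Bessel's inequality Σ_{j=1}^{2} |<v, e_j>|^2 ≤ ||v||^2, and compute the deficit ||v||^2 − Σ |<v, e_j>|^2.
Σ |<v, e_j>|^2 = 809/65; ||v||^2 = 13; deficit = 36/65

Write each e_j = u_j / sqrt(<u_j, u_j>) where u_j is the displayed integer vector. Then <v, e_j> = <v, u_j> / sqrt(<u_j, u_j>), so |<v, e_j>|^2 = <v, u_j>^2 / <u_j, u_j>.
Coefficients: <v, e_1> = 4/sqrt(9), <v, e_2> = -79/sqrt(585).
Square and sum: Σ |<v, e_j>|^2 = 809/65.
Compute ||v||^2 = v·v = 13.
Deficit = 13 − 809/65 = 36/65 ≥ 0, confirming Bessel's inequality. (The deficit equals ||v − Σ <v,e_j> e_j||^2, the squared distance from v to span{e_j}.)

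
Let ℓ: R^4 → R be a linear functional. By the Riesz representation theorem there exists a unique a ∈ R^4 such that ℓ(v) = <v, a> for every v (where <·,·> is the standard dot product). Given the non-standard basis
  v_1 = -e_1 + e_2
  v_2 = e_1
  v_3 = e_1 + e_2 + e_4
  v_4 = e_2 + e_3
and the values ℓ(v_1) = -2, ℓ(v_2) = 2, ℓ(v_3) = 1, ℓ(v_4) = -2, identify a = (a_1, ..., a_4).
a = (2, 0, -2, -1)

Write a = (a_1, ..., a_4) in the standard basis. For each basis vector v_i, ℓ(v_i) = <v_i, a> is a linear equation in the a_j's. Collect the n equations into a matrix system V a = ℓ, where row i of V is v_i (expressed in the standard basis). Since V is invertible (lower-triangular with 1s on the diagonal, up to permutation), solve by back-substitution:
  V =
[[-1, 1, 0, 0],
 [1, 0, 0, 0],
 [1, 1, 0, 1],
 [0, 1, 1, 0]]
  V a = (-2, 2, 1, -2)
Solving gives a = (2, 0, -2, -1).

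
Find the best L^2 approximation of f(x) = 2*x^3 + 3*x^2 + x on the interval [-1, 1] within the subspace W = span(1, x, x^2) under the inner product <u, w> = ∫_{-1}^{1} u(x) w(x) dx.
g(x) = 3*x^2 + 11*x/5

The best approximation g ∈ W is the orthogonal projection of f onto W. Writing g = a_0 + a_1 x + a_2 x^2, the coefficients solve the normal equations G · a = b where
  G_{ij} = <φ_i, φ_j> and b_i = <f, φ_i>, with φ_0 = 1, φ_1 = x, φ_2 = x^2.
G =
  [2, 0, 2/3]
  [0, 2/3, 0]
  [2/3, 0, 2/5],
b = (2, 22/15, 6/5).
Solving gives a_0 = 0, a_1 = 11/5, a_2 = 3, so
  g(x) = 3*x^2 + 11*x/5.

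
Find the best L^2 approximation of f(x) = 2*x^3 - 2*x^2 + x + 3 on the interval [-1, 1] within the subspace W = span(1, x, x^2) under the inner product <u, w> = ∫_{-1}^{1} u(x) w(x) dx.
g(x) = -2*x^2 + 11*x/5 + 3

The best approximation g ∈ W is the orthogonal projection of f onto W. Writing g = a_0 + a_1 x + a_2 x^2, the coefficients solve the normal equations G · a = b where
  G_{ij} = <φ_i, φ_j> and b_i = <f, φ_i>, with φ_0 = 1, φ_1 = x, φ_2 = x^2.
G =
  [2, 0, 2/3]
  [0, 2/3, 0]
  [2/3, 0, 2/5],
b = (14/3, 22/15, 6/5).
Solving gives a_0 = 3, a_1 = 11/5, a_2 = -2, so
  g(x) = -2*x^2 + 11*x/5 + 3.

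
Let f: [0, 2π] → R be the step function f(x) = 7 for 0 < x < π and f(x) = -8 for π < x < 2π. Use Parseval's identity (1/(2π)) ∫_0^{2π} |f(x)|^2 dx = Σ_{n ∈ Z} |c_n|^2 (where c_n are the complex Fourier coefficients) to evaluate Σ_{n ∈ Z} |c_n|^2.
Σ |c_n|^2 = 113/2

Parseval equates the L^2 energy of f (normalised by 1/(2π)) with the ℓ^2 sum of its Fourier coefficients: (1/(2π)) ∫_0^{2π} |f|^2 = Σ |c_n|^2.
Compute the left side: (1/(2π)) [∫_0^π 7^2 dx + ∫_π^{2π} (-8)^2 dx] = (1/(2π)) · (49π + 64π) = (49 + 64)/2 = 113/2.
So Σ_{n ∈ Z} |c_n|^2 = 113/2.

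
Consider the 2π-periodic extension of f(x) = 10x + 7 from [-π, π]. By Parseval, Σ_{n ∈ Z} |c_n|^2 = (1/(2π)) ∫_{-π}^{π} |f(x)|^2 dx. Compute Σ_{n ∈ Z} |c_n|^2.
Σ |c_n|^2 = 100π^2/3 + 49

Expand and integrate term by term over [-π, π]:
  ∫ (10x)^2 dx = 100·(2π^3/3); ∫ 2·10·(7)·x dx = 0 (odd integrand); ∫ 7^2 dx = 49·2π.
So (1/(2π)) ∫_{-π}^{π} (10x + 7)^2 dx = 100π^2/3 + 49 = 100π^2/3 + 49.
Parseval ⇒ Σ |c_n|^2 = 100π^2/3 + 49.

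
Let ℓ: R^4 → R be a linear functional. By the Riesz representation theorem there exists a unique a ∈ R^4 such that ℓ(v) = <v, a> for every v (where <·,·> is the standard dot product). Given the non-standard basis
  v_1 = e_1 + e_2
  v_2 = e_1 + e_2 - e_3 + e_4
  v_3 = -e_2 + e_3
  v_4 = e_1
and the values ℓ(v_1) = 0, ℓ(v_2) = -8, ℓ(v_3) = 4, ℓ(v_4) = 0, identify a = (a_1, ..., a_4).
a = (0, 0, 4, -4)

Write a = (a_1, ..., a_4) in the standard basis. For each basis vector v_i, ℓ(v_i) = <v_i, a> is a linear equation in the a_j's. Collect the n equations into a matrix system V a = ℓ, where row i of V is v_i (expressed in the standard basis). Since V is invertible (lower-triangular with 1s on the diagonal, up to permutation), solve by back-substitution:
  V =
[[1, 1, 0, 0],
 [1, 1, -1, 1],
 [0, -1, 1, 0],
 [1, 0, 0, 0]]
  V a = (0, -8, 4, 0)
Solving gives a = (0, 0, 4, -4).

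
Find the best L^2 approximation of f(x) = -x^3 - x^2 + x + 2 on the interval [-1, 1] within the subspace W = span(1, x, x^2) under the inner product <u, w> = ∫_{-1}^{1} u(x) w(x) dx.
g(x) = -x^2 + 2*x/5 + 2

The best approximation g ∈ W is the orthogonal projection of f onto W. Writing g = a_0 + a_1 x + a_2 x^2, the coefficients solve the normal equations G · a = b where
  G_{ij} = <φ_i, φ_j> and b_i = <f, φ_i>, with φ_0 = 1, φ_1 = x, φ_2 = x^2.
G =
  [2, 0, 2/3]
  [0, 2/3, 0]
  [2/3, 0, 2/5],
b = (10/3, 4/15, 14/15).
Solving gives a_0 = 2, a_1 = 2/5, a_2 = -1, so
  g(x) = -x^2 + 2*x/5 + 2.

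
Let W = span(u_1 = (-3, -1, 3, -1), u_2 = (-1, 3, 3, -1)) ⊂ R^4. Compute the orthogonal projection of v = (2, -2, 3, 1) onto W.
proj_W(v) = (-2/3, -2/3, 2/5, -2/15)

Set up U = [u_1 | ... | u_2] ∈ R^(4×2). The projector onto W = col(U) is P = U (U^T U)^(-1) U^T.
Compute U^T U =
  [20, 10]
  [10, 20],
and U^T v = (4, 0).
Solve U^T U · c = U^T v for the coefficients: c = (4/15, -2/15). The projection is proj_W(v) = U c.
Check: (v - proj_W(v)) · u_1 = 0  (should be 0).
Check: (v - proj_W(v)) · u_2 = 0  (should be 0).
Result: proj_W(v) = (-2/3, -2/3, 2/5, -2/15).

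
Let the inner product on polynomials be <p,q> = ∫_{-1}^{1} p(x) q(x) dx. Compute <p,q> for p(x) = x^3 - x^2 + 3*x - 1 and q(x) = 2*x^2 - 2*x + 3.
<p,q> = -224/15

Expand the product: p(x)·q(x) = 2*x^5 - 4*x^4 + 11*x^3 - 11*x^2 + 11*x - 3.
∫_{-1}^{1} of each monomial x^k gives [2/(k+1) if k even, 0 if k odd]. Integrating term-by-term (or equivalently evaluating the antiderivative F(x) = x^6/3 - 4*x^5/5 + 11*x^4/4 - 11*x^3/3 + 11*x^2/2 - 3*x at the endpoints):
  F(1) − F(−1) = 67/60 − (321/20) = -224/15.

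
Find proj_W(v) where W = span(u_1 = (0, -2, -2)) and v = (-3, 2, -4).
proj_W(v) = (0, -1, -1)

Set up U = [u_1 | ... | u_1] ∈ R^(3×1). The projector onto W = col(U) is P = U (U^T U)^(-1) U^T.
Compute U^T U =
  [8],
and U^T v = (4).
Solve U^T U · c = U^T v for the coefficients: c = (1/2). The projection is proj_W(v) = U c.
Check: (v - proj_W(v)) · u_1 = 0  (should be 0).
Result: proj_W(v) = (0, -1, -1).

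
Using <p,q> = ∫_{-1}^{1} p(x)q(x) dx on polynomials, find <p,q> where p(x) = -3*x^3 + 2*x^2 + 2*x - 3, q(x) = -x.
<p,q> = -2/15

Expand the product: p(x)·q(x) = 3*x^4 - 2*x^3 - 2*x^2 + 3*x.
∫_{-1}^{1} of each monomial x^k gives [2/(k+1) if k even, 0 if k odd]. Integrating term-by-term (or equivalently evaluating the antiderivative F(x) = 3*x^5/5 - x^4/2 - 2*x^3/3 + 3*x^2/2 at the endpoints):
  F(1) − F(−1) = 14/15 − (16/15) = -2/15.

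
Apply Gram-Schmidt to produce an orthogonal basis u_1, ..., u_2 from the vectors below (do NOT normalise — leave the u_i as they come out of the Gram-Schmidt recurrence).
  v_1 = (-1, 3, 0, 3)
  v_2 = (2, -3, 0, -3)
Orthogonal basis:
  u_1 = (-1, 3, 0, 3)
  u_2 = (18/19, 3/19, 0, 3/19)

Apply the Gram-Schmidt recurrence
  u_1 = v_1
  u_i = v_i − Σ_{j<i} ((v_i · u_j) / (u_j · u_j)) · u_j.

Step by step this gives:
  u_1 = (-1, 3, 0, 3)
  u_2 = (18/19, 3/19, 0, 3/19)

Orthogonality check:
  u_2 · u_1 = 0 (should be 0)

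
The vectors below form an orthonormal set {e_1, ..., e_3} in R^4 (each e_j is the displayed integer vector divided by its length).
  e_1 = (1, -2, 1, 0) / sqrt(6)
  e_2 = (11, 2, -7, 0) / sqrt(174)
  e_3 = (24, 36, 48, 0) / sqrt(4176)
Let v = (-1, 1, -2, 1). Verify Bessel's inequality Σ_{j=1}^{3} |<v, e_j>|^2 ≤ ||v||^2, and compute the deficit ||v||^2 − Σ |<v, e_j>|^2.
Σ |<v, e_j>|^2 = 6; ||v||^2 = 7; deficit = 1

Write each e_j = u_j / sqrt(<u_j, u_j>) where u_j is the displayed integer vector. Then <v, e_j> = <v, u_j> / sqrt(<u_j, u_j>), so |<v, e_j>|^2 = <v, u_j>^2 / <u_j, u_j>.
Coefficients: <v, e_1> = -5/sqrt(6), <v, e_2> = 5/sqrt(174), <v, e_3> = -84/sqrt(4176).
Square and sum: Σ |<v, e_j>|^2 = 6.
Compute ||v||^2 = v·v = 7.
Deficit = 7 − 6 = 1 ≥ 0, confirming Bessel's inequality. (The deficit equals ||v − Σ <v,e_j> e_j||^2, the squared distance from v to span{e_j}.)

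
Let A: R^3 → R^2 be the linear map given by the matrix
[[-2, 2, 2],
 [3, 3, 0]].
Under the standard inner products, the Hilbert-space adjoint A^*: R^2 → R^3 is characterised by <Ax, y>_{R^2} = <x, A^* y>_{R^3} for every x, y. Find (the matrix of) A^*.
A^* = A^T =
[[-2, 3],
 [2, 3],
 [2, 0]]

For real matrices with standard dot products, the defining identity <Ax, y> = <x, A^* y> gives (Ax)^T y = x^T (A^*) y, i.e. x^T A^T y = x^T (A^*) y. Since this holds for all x, y, we must have A^* = A^T. Therefore
A^* =
[[-2, 3],
 [2, 3],
 [2, 0]].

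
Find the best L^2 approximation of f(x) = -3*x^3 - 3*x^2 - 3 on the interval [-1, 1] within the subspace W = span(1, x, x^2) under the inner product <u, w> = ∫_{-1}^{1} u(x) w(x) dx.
g(x) = -3*x^2 - 9*x/5 - 3

The best approximation g ∈ W is the orthogonal projection of f onto W. Writing g = a_0 + a_1 x + a_2 x^2, the coefficients solve the normal equations G · a = b where
  G_{ij} = <φ_i, φ_j> and b_i = <f, φ_i>, with φ_0 = 1, φ_1 = x, φ_2 = x^2.
G =
  [2, 0, 2/3]
  [0, 2/3, 0]
  [2/3, 0, 2/5],
b = (-8, -6/5, -16/5).
Solving gives a_0 = -3, a_1 = -9/5, a_2 = -3, so
  g(x) = -3*x^2 - 9*x/5 - 3.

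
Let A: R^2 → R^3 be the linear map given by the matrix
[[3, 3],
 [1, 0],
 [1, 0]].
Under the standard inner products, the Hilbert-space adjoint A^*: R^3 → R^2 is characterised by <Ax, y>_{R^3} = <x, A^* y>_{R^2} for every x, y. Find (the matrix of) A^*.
A^* = A^T =
[[3, 1, 1],
 [3, 0, 0]]

For real matrices with standard dot products, the defining identity <Ax, y> = <x, A^* y> gives (Ax)^T y = x^T (A^*) y, i.e. x^T A^T y = x^T (A^*) y. Since this holds for all x, y, we must have A^* = A^T. Therefore
A^* =
[[3, 1, 1],
 [3, 0, 0]].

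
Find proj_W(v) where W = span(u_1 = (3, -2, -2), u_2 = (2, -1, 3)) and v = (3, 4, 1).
proj_W(v) = (17/39, -1/6, 103/78)

Set up U = [u_1 | ... | u_2] ∈ R^(3×2). The projector onto W = col(U) is P = U (U^T U)^(-1) U^T.
Compute U^T U =
  [17, 2]
  [2, 14],
and U^T v = (-1, 5).
Solve U^T U · c = U^T v for the coefficients: c = (-4/39, 29/78). The projection is proj_W(v) = U c.
Check: (v - proj_W(v)) · u_1 = 0  (should be 0).
Check: (v - proj_W(v)) · u_2 = 0  (should be 0).
Result: proj_W(v) = (17/39, -1/6, 103/78).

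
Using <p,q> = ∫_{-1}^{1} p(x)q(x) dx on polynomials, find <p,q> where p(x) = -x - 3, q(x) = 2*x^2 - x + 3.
<p,q> = -64/3

Expand the product: p(x)·q(x) = -2*x^3 - 5*x^2 - 9.
∫_{-1}^{1} of each monomial x^k gives [2/(k+1) if k even, 0 if k odd]. Integrating term-by-term (or equivalently evaluating the antiderivative F(x) = -x^4/2 - 5*x^3/3 - 9*x at the endpoints):
  F(1) − F(−1) = -67/6 − (61/6) = -64/3.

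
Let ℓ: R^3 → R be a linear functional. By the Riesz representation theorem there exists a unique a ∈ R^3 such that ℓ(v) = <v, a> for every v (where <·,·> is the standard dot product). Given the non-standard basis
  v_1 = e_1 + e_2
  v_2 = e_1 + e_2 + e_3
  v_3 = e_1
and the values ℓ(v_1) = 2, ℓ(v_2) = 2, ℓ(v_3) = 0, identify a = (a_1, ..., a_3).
a = (0, 2, 0)

Write a = (a_1, ..., a_3) in the standard basis. For each basis vector v_i, ℓ(v_i) = <v_i, a> is a linear equation in the a_j's. Collect the n equations into a matrix system V a = ℓ, where row i of V is v_i (expressed in the standard basis). Since V is invertible (lower-triangular with 1s on the diagonal, up to permutation), solve by back-substitution:
  V =
[[1, 1, 0],
 [1, 1, 1],
 [1, 0, 0]]
  V a = (2, 2, 0)
Solving gives a = (0, 2, 0).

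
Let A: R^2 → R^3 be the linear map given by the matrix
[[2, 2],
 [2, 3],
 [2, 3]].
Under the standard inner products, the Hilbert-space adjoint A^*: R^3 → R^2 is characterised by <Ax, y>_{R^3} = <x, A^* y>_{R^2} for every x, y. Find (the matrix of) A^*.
A^* = A^T =
[[2, 2, 2],
 [2, 3, 3]]

For real matrices with standard dot products, the defining identity <Ax, y> = <x, A^* y> gives (Ax)^T y = x^T (A^*) y, i.e. x^T A^T y = x^T (A^*) y. Since this holds for all x, y, we must have A^* = A^T. Therefore
A^* =
[[2, 2, 2],
 [2, 3, 3]].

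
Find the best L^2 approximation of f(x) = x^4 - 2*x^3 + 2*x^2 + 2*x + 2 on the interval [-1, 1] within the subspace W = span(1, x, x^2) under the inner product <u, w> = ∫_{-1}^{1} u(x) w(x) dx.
g(x) = 20*x^2/7 + 4*x/5 + 67/35

The best approximation g ∈ W is the orthogonal projection of f onto W. Writing g = a_0 + a_1 x + a_2 x^2, the coefficients solve the normal equations G · a = b where
  G_{ij} = <φ_i, φ_j> and b_i = <f, φ_i>, with φ_0 = 1, φ_1 = x, φ_2 = x^2.
G =
  [2, 0, 2/3]
  [0, 2/3, 0]
  [2/3, 0, 2/5],
b = (86/15, 8/15, 254/105).
Solving gives a_0 = 67/35, a_1 = 4/5, a_2 = 20/7, so
  g(x) = 20*x^2/7 + 4*x/5 + 67/35.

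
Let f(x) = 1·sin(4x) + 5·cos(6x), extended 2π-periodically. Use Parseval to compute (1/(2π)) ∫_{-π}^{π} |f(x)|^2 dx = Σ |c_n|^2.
Σ |c_n|^2 = 13

Expand |f|^2 and use orthogonality of {sin(nx), cos(mx)} on [-π, π]:
  ∫_{-π}^{π} sin(nx)^2 dx = π, ∫ cos(mx)^2 dx = π, and cross terms integrate to 0.
So ∫_{-π}^{π} f(x)^2 dx = 1^2 · π + 5^2 · π = (1 + 25)π.
Divide by 2π: (1 + 25)/2 = 13.
By Parseval, this equals Σ |c_n|^2.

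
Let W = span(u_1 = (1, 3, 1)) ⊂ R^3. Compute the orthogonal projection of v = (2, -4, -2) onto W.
proj_W(v) = (-12/11, -36/11, -12/11)

Set up U = [u_1 | ... | u_1] ∈ R^(3×1). The projector onto W = col(U) is P = U (U^T U)^(-1) U^T.
Compute U^T U =
  [11],
and U^T v = (-12).
Solve U^T U · c = U^T v for the coefficients: c = (-12/11). The projection is proj_W(v) = U c.
Check: (v - proj_W(v)) · u_1 = 0  (should be 0).
Result: proj_W(v) = (-12/11, -36/11, -12/11).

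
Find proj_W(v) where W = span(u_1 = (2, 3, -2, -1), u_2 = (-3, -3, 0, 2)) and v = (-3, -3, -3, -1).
proj_W(v) = (-264/107, -168/107, -192/107, 208/107)

Set up U = [u_1 | ... | u_2] ∈ R^(4×2). The projector onto W = col(U) is P = U (U^T U)^(-1) U^T.
Compute U^T U =
  [18, -17]
  [-17, 22],
and U^T v = (-8, 16).
Solve U^T U · c = U^T v for the coefficients: c = (96/107, 152/107). The projection is proj_W(v) = U c.
Check: (v - proj_W(v)) · u_1 = 0  (should be 0).
Check: (v - proj_W(v)) · u_2 = 0  (should be 0).
Result: proj_W(v) = (-264/107, -168/107, -192/107, 208/107).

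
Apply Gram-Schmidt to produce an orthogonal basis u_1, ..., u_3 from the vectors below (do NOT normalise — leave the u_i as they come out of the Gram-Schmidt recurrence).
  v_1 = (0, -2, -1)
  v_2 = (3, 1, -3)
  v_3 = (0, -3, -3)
Orthogonal basis:
  u_1 = (0, -2, -1)
  u_2 = (3, 7/5, -14/5)
  u_3 = (-63/94, 27/94, -27/47)

Apply the Gram-Schmidt recurrence
  u_1 = v_1
  u_i = v_i − Σ_{j<i} ((v_i · u_j) / (u_j · u_j)) · u_j.

Step by step this gives:
  u_1 = (0, -2, -1)
  u_2 = (3, 7/5, -14/5)
  u_3 = (-63/94, 27/94, -27/47)

Orthogonality check:
  u_2 · u_1 = 0 (should be 0)
  u_3 · u_1 = 0 (should be 0)
  u_3 · u_2 = 0 (should be 0)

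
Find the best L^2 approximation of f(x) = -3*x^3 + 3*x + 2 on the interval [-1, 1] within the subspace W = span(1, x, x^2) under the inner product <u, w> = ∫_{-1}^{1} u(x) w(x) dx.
g(x) = 6*x/5 + 2

The best approximation g ∈ W is the orthogonal projection of f onto W. Writing g = a_0 + a_1 x + a_2 x^2, the coefficients solve the normal equations G · a = b where
  G_{ij} = <φ_i, φ_j> and b_i = <f, φ_i>, with φ_0 = 1, φ_1 = x, φ_2 = x^2.
G =
  [2, 0, 2/3]
  [0, 2/3, 0]
  [2/3, 0, 2/5],
b = (4, 4/5, 4/3).
Solving gives a_0 = 2, a_1 = 6/5, a_2 = 0, so
  g(x) = 6*x/5 + 2.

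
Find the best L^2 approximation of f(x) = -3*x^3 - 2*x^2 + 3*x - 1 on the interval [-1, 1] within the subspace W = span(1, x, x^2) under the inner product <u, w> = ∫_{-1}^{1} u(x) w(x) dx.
g(x) = -2*x^2 + 6*x/5 - 1

The best approximation g ∈ W is the orthogonal projection of f onto W. Writing g = a_0 + a_1 x + a_2 x^2, the coefficients solve the normal equations G · a = b where
  G_{ij} = <φ_i, φ_j> and b_i = <f, φ_i>, with φ_0 = 1, φ_1 = x, φ_2 = x^2.
G =
  [2, 0, 2/3]
  [0, 2/3, 0]
  [2/3, 0, 2/5],
b = (-10/3, 4/5, -22/15).
Solving gives a_0 = -1, a_1 = 6/5, a_2 = -2, so
  g(x) = -2*x^2 + 6*x/5 - 1.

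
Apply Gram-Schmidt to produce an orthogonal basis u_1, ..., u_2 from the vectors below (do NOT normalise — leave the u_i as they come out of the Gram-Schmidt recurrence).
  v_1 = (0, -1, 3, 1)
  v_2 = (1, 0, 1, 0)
Orthogonal basis:
  u_1 = (0, -1, 3, 1)
  u_2 = (1, 3/11, 2/11, -3/11)

Apply the Gram-Schmidt recurrence
  u_1 = v_1
  u_i = v_i − Σ_{j<i} ((v_i · u_j) / (u_j · u_j)) · u_j.

Step by step this gives:
  u_1 = (0, -1, 3, 1)
  u_2 = (1, 3/11, 2/11, -3/11)

Orthogonality check:
  u_2 · u_1 = 0 (should be 0)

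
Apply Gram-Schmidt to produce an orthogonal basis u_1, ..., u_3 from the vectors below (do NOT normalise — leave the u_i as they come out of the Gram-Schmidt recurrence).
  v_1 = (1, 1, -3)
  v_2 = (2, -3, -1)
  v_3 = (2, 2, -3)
Orthogonal basis:
  u_1 = (1, 1, -3)
  u_2 = (20/11, -35/11, -5/11)
  u_3 = (1, 1/2, 1/2)

Apply the Gram-Schmidt recurrence
  u_1 = v_1
  u_i = v_i − Σ_{j<i} ((v_i · u_j) / (u_j · u_j)) · u_j.

Step by step this gives:
  u_1 = (1, 1, -3)
  u_2 = (20/11, -35/11, -5/11)
  u_3 = (1, 1/2, 1/2)

Orthogonality check:
  u_2 · u_1 = 0 (should be 0)
  u_3 · u_1 = 0 (should be 0)
  u_3 · u_2 = 0 (should be 0)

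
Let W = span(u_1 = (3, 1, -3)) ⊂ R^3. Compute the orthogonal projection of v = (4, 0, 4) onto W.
proj_W(v) = (0, 0, 0)

Set up U = [u_1 | ... | u_1] ∈ R^(3×1). The projector onto W = col(U) is P = U (U^T U)^(-1) U^T.
Compute U^T U =
  [19],
and U^T v = (0).
Solve U^T U · c = U^T v for the coefficients: c = (0). The projection is proj_W(v) = U c.
Check: (v - proj_W(v)) · u_1 = 0  (should be 0).
Result: proj_W(v) = (0, 0, 0).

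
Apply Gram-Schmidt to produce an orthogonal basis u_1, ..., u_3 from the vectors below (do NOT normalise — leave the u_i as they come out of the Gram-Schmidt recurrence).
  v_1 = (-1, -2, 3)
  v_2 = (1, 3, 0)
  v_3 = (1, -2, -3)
Orthogonal basis:
  u_1 = (-1, -2, 3)
  u_2 = (1/2, 2, 3/2)
  u_3 = (108/91, -36/91, 12/91)

Apply the Gram-Schmidt recurrence
  u_1 = v_1
  u_i = v_i − Σ_{j<i} ((v_i · u_j) / (u_j · u_j)) · u_j.

Step by step this gives:
  u_1 = (-1, -2, 3)
  u_2 = (1/2, 2, 3/2)
  u_3 = (108/91, -36/91, 12/91)

Orthogonality check:
  u_2 · u_1 = 0 (should be 0)
  u_3 · u_1 = 0 (should be 0)
  u_3 · u_2 = 0 (should be 0)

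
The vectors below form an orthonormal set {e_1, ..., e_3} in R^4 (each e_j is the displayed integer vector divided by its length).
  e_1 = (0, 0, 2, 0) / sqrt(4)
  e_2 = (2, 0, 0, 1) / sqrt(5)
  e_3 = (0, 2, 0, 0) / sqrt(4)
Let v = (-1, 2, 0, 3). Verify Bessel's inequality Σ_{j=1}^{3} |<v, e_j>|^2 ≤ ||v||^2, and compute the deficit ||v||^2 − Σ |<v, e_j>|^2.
Σ |<v, e_j>|^2 = 21/5; ||v||^2 = 14; deficit = 49/5

Write each e_j = u_j / sqrt(<u_j, u_j>) where u_j is the displayed integer vector. Then <v, e_j> = <v, u_j> / sqrt(<u_j, u_j>), so |<v, e_j>|^2 = <v, u_j>^2 / <u_j, u_j>.
Coefficients: <v, e_1> = 0/sqrt(4), <v, e_2> = 1/sqrt(5), <v, e_3> = 4/sqrt(4).
Square and sum: Σ |<v, e_j>|^2 = 21/5.
Compute ||v||^2 = v·v = 14.
Deficit = 14 − 21/5 = 49/5 ≥ 0, confirming Bessel's inequality. (The deficit equals ||v − Σ <v,e_j> e_j||^2, the squared distance from v to span{e_j}.)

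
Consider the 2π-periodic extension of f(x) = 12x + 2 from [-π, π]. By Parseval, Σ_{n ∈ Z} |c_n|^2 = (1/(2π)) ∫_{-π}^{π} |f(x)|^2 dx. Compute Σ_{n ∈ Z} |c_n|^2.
Σ |c_n|^2 = 48π^2 + 4

Expand and integrate term by term over [-π, π]:
  ∫ (12x)^2 dx = 144·(2π^3/3); ∫ 2·12·(2)·x dx = 0 (odd integrand); ∫ 2^2 dx = 4·2π.
So (1/(2π)) ∫_{-π}^{π} (12x + 2)^2 dx = 144π^2/3 + 4 = 48π^2 + 4.
Parseval ⇒ Σ |c_n|^2 = 48π^2 + 4.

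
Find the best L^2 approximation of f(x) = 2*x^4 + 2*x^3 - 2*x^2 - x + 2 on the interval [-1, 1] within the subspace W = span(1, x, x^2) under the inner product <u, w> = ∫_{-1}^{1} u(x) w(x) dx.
g(x) = -2*x^2/7 + x/5 + 64/35

The best approximation g ∈ W is the orthogonal projection of f onto W. Writing g = a_0 + a_1 x + a_2 x^2, the coefficients solve the normal equations G · a = b where
  G_{ij} = <φ_i, φ_j> and b_i = <f, φ_i>, with φ_0 = 1, φ_1 = x, φ_2 = x^2.
G =
  [2, 0, 2/3]
  [0, 2/3, 0]
  [2/3, 0, 2/5],
b = (52/15, 2/15, 116/105).
Solving gives a_0 = 64/35, a_1 = 1/5, a_2 = -2/7, so
  g(x) = -2*x^2/7 + x/5 + 64/35.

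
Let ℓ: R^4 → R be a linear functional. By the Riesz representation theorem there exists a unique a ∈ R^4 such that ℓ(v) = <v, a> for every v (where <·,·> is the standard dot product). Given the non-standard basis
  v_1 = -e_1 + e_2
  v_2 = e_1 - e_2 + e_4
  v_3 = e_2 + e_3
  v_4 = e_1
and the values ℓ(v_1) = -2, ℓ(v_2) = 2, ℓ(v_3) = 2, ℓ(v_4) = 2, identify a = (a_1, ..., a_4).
a = (2, 0, 2, 0)

Write a = (a_1, ..., a_4) in the standard basis. For each basis vector v_i, ℓ(v_i) = <v_i, a> is a linear equation in the a_j's. Collect the n equations into a matrix system V a = ℓ, where row i of V is v_i (expressed in the standard basis). Since V is invertible (lower-triangular with 1s on the diagonal, up to permutation), solve by back-substitution:
  V =
[[-1, 1, 0, 0],
 [1, -1, 0, 1],
 [0, 1, 1, 0],
 [1, 0, 0, 0]]
  V a = (-2, 2, 2, 2)
Solving gives a = (2, 0, 2, 0).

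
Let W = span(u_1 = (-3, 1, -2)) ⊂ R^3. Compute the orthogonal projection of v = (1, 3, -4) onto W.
proj_W(v) = (-12/7, 4/7, -8/7)

Set up U = [u_1 | ... | u_1] ∈ R^(3×1). The projector onto W = col(U) is P = U (U^T U)^(-1) U^T.
Compute U^T U =
  [14],
and U^T v = (8).
Solve U^T U · c = U^T v for the coefficients: c = (4/7). The projection is proj_W(v) = U c.
Check: (v - proj_W(v)) · u_1 = 0  (should be 0).
Result: proj_W(v) = (-12/7, 4/7, -8/7).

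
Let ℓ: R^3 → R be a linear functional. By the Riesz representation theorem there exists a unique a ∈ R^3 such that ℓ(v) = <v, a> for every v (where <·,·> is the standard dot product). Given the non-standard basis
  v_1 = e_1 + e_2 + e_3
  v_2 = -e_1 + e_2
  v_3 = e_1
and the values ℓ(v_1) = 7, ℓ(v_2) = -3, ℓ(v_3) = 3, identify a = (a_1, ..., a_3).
a = (3, 0, 4)

Write a = (a_1, ..., a_3) in the standard basis. For each basis vector v_i, ℓ(v_i) = <v_i, a> is a linear equation in the a_j's. Collect the n equations into a matrix system V a = ℓ, where row i of V is v_i (expressed in the standard basis). Since V is invertible (lower-triangular with 1s on the diagonal, up to permutation), solve by back-substitution:
  V =
[[1, 1, 1],
 [-1, 1, 0],
 [1, 0, 0]]
  V a = (7, -3, 3)
Solving gives a = (3, 0, 4).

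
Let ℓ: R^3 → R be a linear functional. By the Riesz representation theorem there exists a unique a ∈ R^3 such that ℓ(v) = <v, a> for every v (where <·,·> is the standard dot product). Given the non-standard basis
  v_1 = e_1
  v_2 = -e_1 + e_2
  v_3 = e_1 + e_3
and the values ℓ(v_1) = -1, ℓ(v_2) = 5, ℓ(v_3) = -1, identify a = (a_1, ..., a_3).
a = (-1, 4, 0)

Write a = (a_1, ..., a_3) in the standard basis. For each basis vector v_i, ℓ(v_i) = <v_i, a> is a linear equation in the a_j's. Collect the n equations into a matrix system V a = ℓ, where row i of V is v_i (expressed in the standard basis). Since V is invertible (lower-triangular with 1s on the diagonal, up to permutation), solve by back-substitution:
  V =
[[1, 0, 0],
 [-1, 1, 0],
 [1, 0, 1]]
  V a = (-1, 5, -1)
Solving gives a = (-1, 4, 0).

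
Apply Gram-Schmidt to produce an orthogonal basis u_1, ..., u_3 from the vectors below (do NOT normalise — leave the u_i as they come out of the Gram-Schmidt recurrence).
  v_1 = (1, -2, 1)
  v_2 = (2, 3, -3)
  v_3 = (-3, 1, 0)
Orthogonal basis:
  u_1 = (1, -2, 1)
  u_2 = (19/6, 2/3, -11/6)
  u_3 = (-12/83, -20/83, -28/83)

Apply the Gram-Schmidt recurrence
  u_1 = v_1
  u_i = v_i − Σ_{j<i} ((v_i · u_j) / (u_j · u_j)) · u_j.

Step by step this gives:
  u_1 = (1, -2, 1)
  u_2 = (19/6, 2/3, -11/6)
  u_3 = (-12/83, -20/83, -28/83)

Orthogonality check:
  u_2 · u_1 = 0 (should be 0)
  u_3 · u_1 = 0 (should be 0)
  u_3 · u_2 = 0 (should be 0)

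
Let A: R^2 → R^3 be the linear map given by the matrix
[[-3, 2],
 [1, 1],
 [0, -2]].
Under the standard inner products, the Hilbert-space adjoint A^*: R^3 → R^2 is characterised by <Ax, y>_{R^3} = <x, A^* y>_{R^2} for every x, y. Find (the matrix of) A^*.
A^* = A^T =
[[-3, 1, 0],
 [2, 1, -2]]

For real matrices with standard dot products, the defining identity <Ax, y> = <x, A^* y> gives (Ax)^T y = x^T (A^*) y, i.e. x^T A^T y = x^T (A^*) y. Since this holds for all x, y, we must have A^* = A^T. Therefore
A^* =
[[-3, 1, 0],
 [2, 1, -2]].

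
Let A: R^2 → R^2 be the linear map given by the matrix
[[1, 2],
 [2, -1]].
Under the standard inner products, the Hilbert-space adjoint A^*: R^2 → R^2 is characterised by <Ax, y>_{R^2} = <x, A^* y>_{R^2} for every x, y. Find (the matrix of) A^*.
A^* = A^T =
[[1, 2],
 [2, -1]]

For real matrices with standard dot products, the defining identity <Ax, y> = <x, A^* y> gives (Ax)^T y = x^T (A^*) y, i.e. x^T A^T y = x^T (A^*) y. Since this holds for all x, y, we must have A^* = A^T. Therefore
A^* =
[[1, 2],
 [2, -1]].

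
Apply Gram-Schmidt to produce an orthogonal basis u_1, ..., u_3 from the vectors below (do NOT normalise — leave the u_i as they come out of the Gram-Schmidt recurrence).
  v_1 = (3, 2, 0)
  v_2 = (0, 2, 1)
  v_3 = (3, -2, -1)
Orthogonal basis:
  u_1 = (3, 2, 0)
  u_2 = (-12/13, 18/13, 1)
  u_3 = (12/49, -18/49, 36/49)

Apply the Gram-Schmidt recurrence
  u_1 = v_1
  u_i = v_i − Σ_{j<i} ((v_i · u_j) / (u_j · u_j)) · u_j.

Step by step this gives:
  u_1 = (3, 2, 0)
  u_2 = (-12/13, 18/13, 1)
  u_3 = (12/49, -18/49, 36/49)

Orthogonality check:
  u_2 · u_1 = 0 (should be 0)
  u_3 · u_1 = 0 (should be 0)
  u_3 · u_2 = 0 (should be 0)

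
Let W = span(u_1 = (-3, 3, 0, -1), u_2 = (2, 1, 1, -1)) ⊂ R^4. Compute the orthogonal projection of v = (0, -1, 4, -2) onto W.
proj_W(v) = (59/43, 34/43, 31/43, -32/43)

Set up U = [u_1 | ... | u_2] ∈ R^(4×2). The projector onto W = col(U) is P = U (U^T U)^(-1) U^T.
Compute U^T U =
  [19, -2]
  [-2, 7],
and U^T v = (-1, 5).
Solve U^T U · c = U^T v for the coefficients: c = (1/43, 31/43). The projection is proj_W(v) = U c.
Check: (v - proj_W(v)) · u_1 = 0  (should be 0).
Check: (v - proj_W(v)) · u_2 = 0  (should be 0).
Result: proj_W(v) = (59/43, 34/43, 31/43, -32/43).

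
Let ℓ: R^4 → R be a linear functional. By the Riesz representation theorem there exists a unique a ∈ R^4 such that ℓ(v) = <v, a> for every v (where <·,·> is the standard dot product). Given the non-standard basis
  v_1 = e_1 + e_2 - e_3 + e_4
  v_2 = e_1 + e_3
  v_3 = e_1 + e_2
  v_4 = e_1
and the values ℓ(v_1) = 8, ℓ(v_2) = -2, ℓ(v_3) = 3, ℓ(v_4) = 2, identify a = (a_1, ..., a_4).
a = (2, 1, -4, 1)

Write a = (a_1, ..., a_4) in the standard basis. For each basis vector v_i, ℓ(v_i) = <v_i, a> is a linear equation in the a_j's. Collect the n equations into a matrix system V a = ℓ, where row i of V is v_i (expressed in the standard basis). Since V is invertible (lower-triangular with 1s on the diagonal, up to permutation), solve by back-substitution:
  V =
[[1, 1, -1, 1],
 [1, 0, 1, 0],
 [1, 1, 0, 0],
 [1, 0, 0, 0]]
  V a = (8, -2, 3, 2)
Solving gives a = (2, 1, -4, 1).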